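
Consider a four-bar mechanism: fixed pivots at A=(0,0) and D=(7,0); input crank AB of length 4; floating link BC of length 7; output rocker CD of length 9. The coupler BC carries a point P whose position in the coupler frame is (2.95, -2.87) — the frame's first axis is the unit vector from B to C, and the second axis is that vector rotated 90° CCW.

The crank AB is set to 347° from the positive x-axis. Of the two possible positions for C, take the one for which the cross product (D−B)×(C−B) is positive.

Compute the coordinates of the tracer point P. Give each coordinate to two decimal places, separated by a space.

3.87 3.22

A=(0,0), D=(7.00,0)
B = A + 4.00·(cos347°, sin347°) = (3.8975, -0.8998)
|BD| = 3.2304
circle(B,7.00) ∩ circle(D,9.00): a=-3.3378, h=6.1530
  candidates: C₊=(-1.0221,4.0799) cross=19.876; C₋=(2.4056,-7.7390) cross=-19.876
  mode + wants cross > 0 → take C=(-1.0221,4.0799) (cross=19.876)
ex = (C−B)/|BC| = (-0.7028,0.7114); ey = (-0.7114,-0.7028)
P = B + 2.95·ex + -2.87·ey = (3.8659,3.2158)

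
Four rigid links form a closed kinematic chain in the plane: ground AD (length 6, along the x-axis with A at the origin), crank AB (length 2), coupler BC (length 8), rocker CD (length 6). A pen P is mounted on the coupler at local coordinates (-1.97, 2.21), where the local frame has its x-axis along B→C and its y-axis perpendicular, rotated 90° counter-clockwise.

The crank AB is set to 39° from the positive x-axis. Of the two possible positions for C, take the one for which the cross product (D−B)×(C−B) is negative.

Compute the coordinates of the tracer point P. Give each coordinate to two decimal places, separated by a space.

2.67 4.00

A=(0,0), D=(6.00,0)
B = A + 2.00·(cos39°, sin39°) = (1.5543, 1.2586)
|BD| = 4.6204
circle(B,8.00) ∩ circle(D,6.00): a=5.3402, h=5.9567
  candidates: C₊=(8.3152,5.5353) cross=27.522; C₋=(5.0699,-5.9275) cross=-27.522
  mode - wants cross < 0 → take C=(5.0699,-5.9275) (cross=-27.522)
ex = (C−B)/|BC| = (0.4395,-0.8983); ey = (0.8983,0.4395)
P = B + -1.97·ex + 2.21·ey = (2.6737,3.9994)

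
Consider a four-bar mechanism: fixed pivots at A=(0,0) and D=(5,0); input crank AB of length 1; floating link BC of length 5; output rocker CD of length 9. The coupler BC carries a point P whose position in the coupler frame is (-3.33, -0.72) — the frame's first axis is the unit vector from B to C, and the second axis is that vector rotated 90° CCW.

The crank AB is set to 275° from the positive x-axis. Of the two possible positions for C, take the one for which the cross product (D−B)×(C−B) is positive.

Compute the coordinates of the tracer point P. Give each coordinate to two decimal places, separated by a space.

3.09 -2.61

A=(0,0), D=(5.00,0)
B = A + 1.00·(cos275°, sin275°) = (0.0872, -0.9962)
|BD| = 5.0128
circle(B,5.00) ∩ circle(D,9.00): a=-3.0793, h=3.9393
  candidates: C₊=(-3.7135,2.2526) cross=19.747; C₋=(-2.1478,-5.4689) cross=-19.747
  mode + wants cross > 0 → take C=(-3.7135,2.2526) (cross=19.747)
ex = (C−B)/|BC| = (-0.7601,0.6498); ey = (-0.6498,-0.7601)
P = B + -3.33·ex + -0.72·ey = (3.0862,-2.6126)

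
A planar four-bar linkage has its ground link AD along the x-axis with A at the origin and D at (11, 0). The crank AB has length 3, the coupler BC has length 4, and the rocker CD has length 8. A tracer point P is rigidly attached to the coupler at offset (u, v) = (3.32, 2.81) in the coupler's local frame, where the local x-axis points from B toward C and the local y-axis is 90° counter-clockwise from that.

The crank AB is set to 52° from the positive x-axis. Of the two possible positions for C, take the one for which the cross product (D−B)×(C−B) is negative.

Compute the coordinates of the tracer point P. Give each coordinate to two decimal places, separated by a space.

A=(0,0), D=(11.00,0)
B = A + 3.00·(cos52°, sin52°) = (1.8470, 2.3640)
|BD| = 9.4534
circle(B,4.00) ∩ circle(D,8.00): a=2.1879, h=3.3486
  candidates: C₊=(4.8028,5.0591) cross=31.655; C₋=(3.1280,-1.4253) cross=-31.655
  mode - wants cross < 0 → take C=(3.1280,-1.4253) (cross=-31.655)
ex = (C−B)/|BC| = (0.3203,-0.9473); ey = (0.9473,0.3203)
P = B + 3.32·ex + 2.81·ey = (5.5722,0.1188)

5.57 0.12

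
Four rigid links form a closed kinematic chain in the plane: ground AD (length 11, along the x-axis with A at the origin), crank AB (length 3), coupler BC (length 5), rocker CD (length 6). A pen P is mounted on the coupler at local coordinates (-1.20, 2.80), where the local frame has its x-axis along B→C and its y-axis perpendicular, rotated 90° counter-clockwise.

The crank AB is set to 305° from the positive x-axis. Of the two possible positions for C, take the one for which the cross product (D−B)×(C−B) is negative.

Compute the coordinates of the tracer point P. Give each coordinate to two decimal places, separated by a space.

A=(0,0), D=(11.00,0)
B = A + 3.00·(cos305°, sin305°) = (1.7207, -2.4575)
|BD| = 9.5992
circle(B,5.00) ∩ circle(D,6.00): a=4.2266, h=2.6713
  candidates: C₊=(5.1226,1.2068) cross=25.642; C₋=(6.4904,-3.9577) cross=-25.642
  mode - wants cross < 0 → take C=(6.4904,-3.9577) (cross=-25.642)
ex = (C−B)/|BC| = (0.9539,-0.3000); ey = (0.3000,0.9539)
P = B + -1.20·ex + 2.80·ey = (1.4161,0.5736)

1.42 0.57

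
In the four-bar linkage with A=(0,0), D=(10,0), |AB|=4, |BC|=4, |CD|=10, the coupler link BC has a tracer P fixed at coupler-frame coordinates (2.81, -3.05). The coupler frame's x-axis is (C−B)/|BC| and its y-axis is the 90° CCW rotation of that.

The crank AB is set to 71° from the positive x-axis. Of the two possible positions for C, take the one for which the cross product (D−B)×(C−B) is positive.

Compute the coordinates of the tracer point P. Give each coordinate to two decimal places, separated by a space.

5.31 4.83

A=(0,0), D=(10.00,0)
B = A + 4.00·(cos71°, sin71°) = (1.3023, 3.7821)
|BD| = 9.4844
circle(B,4.00) ∩ circle(D,10.00): a=0.3139, h=3.9877
  candidates: C₊=(3.1803,7.3138) cross=37.821; C₋=(0.0000,0.0000) cross=-37.821
  mode + wants cross > 0 → take C=(3.1803,7.3138) (cross=37.821)
ex = (C−B)/|BC| = (0.4695,0.8829); ey = (-0.8829,0.4695)
P = B + 2.81·ex + -3.05·ey = (5.3145,4.8311)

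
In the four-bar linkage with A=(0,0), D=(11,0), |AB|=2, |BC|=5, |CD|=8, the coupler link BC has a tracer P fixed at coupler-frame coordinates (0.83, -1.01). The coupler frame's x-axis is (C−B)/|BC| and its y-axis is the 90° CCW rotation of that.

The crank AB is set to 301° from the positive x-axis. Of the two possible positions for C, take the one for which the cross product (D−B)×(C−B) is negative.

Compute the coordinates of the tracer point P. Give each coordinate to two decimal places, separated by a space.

A=(0,0), D=(11.00,0)
B = A + 2.00·(cos301°, sin301°) = (1.0301, -1.7143)
|BD| = 10.1162
circle(B,5.00) ∩ circle(D,8.00): a=3.1305, h=3.8987
  candidates: C₊=(3.4546,2.6585) cross=39.440; C₋=(4.7760,-5.0261) cross=-39.440
  mode - wants cross < 0 → take C=(4.7760,-5.0261) (cross=-39.440)
ex = (C−B)/|BC| = (0.7492,-0.6624); ey = (0.6624,0.7492)
P = B + 0.83·ex + -1.01·ey = (0.9829,-3.0208)

0.98 -3.02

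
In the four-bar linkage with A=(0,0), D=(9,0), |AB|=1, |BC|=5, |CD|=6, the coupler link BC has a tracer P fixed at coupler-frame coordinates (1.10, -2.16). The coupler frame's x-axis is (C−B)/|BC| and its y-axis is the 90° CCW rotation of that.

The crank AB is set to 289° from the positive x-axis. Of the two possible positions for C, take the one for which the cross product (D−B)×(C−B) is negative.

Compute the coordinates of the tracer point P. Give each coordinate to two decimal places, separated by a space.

A=(0,0), D=(9.00,0)
B = A + 1.00·(cos289°, sin289°) = (0.3256, -0.9455)
|BD| = 8.7258
circle(B,5.00) ∩ circle(D,6.00): a=3.7326, h=3.3268
  candidates: C₊=(3.6757,2.7662) cross=29.029; C₋=(4.3967,-3.8483) cross=-29.029
  mode - wants cross < 0 → take C=(4.3967,-3.8483) (cross=-29.029)
ex = (C−B)/|BC| = (0.8142,-0.5806); ey = (0.5806,0.8142)
P = B + 1.10·ex + -2.16·ey = (-0.0328,-3.3428)

-0.03 -3.34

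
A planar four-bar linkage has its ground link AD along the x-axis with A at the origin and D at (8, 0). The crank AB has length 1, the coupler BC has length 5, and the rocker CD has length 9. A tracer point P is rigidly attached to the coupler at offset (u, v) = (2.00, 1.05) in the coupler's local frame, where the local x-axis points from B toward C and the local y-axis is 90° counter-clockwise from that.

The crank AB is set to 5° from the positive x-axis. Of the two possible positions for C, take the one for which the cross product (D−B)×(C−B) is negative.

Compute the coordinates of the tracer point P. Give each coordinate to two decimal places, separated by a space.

A=(0,0), D=(8.00,0)
B = A + 1.00·(cos5°, sin5°) = (0.9962, 0.0872)
|BD| = 7.0043
circle(B,5.00) ∩ circle(D,9.00): a=-0.4953, h=4.9754
  candidates: C₊=(0.5628,5.0683) cross=34.849; C₋=(0.4390,-4.8817) cross=-34.849
  mode - wants cross < 0 → take C=(0.4390,-4.8817) (cross=-34.849)
ex = (C−B)/|BC| = (-0.1114,-0.9938); ey = (0.9938,-0.1114)
P = B + 2.00·ex + 1.05·ey = (1.8168,-2.0174)

1.82 -2.02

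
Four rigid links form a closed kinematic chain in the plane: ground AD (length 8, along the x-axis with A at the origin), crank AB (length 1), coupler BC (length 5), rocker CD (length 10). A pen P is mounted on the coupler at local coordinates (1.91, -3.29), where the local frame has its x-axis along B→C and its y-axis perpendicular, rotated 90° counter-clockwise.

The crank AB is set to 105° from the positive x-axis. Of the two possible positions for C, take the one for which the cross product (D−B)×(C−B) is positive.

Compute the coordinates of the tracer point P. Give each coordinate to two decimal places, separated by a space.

A=(0,0), D=(8.00,0)
B = A + 1.00·(cos105°, sin105°) = (-0.2588, 0.9659)
|BD| = 8.3151
circle(B,5.00) ∩ circle(D,10.00): a=-0.3523, h=4.9876
  candidates: C₊=(-0.0294,5.9607) cross=41.472; C₋=(-1.1881,-3.9470) cross=-41.472
  mode + wants cross > 0 → take C=(-0.0294,5.9607) (cross=41.472)
ex = (C−B)/|BC| = (0.0459,0.9989); ey = (-0.9989,0.0459)
P = B + 1.91·ex + -3.29·ey = (3.1154,2.7229)

3.12 2.72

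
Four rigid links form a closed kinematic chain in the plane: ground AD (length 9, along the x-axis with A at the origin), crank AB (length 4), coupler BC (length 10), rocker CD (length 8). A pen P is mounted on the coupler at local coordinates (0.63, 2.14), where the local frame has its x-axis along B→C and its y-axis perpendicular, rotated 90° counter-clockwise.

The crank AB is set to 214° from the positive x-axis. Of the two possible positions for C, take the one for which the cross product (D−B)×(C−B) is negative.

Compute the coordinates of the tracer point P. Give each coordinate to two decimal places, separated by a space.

-1.72 -0.68

A=(0,0), D=(9.00,0)
B = A + 4.00·(cos214°, sin214°) = (-3.3162, -2.2368)
|BD| = 12.5176
circle(B,10.00) ∩ circle(D,8.00): a=7.6968, h=6.3843
  candidates: C₊=(3.1159,5.4201) cross=79.916; C₋=(5.3976,-7.1430) cross=-79.916
  mode - wants cross < 0 → take C=(5.3976,-7.1430) (cross=-79.916)
ex = (C−B)/|BC| = (0.8714,-0.4906); ey = (0.4906,0.8714)
P = B + 0.63·ex + 2.14·ey = (-1.7173,-0.6811)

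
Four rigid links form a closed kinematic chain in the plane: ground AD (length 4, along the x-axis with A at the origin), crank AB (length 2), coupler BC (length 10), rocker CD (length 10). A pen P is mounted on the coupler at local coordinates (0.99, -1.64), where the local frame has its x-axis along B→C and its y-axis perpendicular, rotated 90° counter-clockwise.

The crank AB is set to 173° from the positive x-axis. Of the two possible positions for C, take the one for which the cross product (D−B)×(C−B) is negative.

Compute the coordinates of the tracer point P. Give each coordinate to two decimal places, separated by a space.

A=(0,0), D=(4.00,0)
B = A + 2.00·(cos173°, sin173°) = (-1.9851, 0.2437)
|BD| = 5.9901
circle(B,10.00) ∩ circle(D,10.00): a=2.9950, h=9.5410
  candidates: C₊=(1.3957,9.6549) cross=57.151; C₋=(0.6192,-9.4112) cross=-57.151
  mode - wants cross < 0 → take C=(0.6192,-9.4112) (cross=-57.151)
ex = (C−B)/|BC| = (0.2604,-0.9655); ey = (0.9655,0.2604)
P = B + 0.99·ex + -1.64·ey = (-3.3107,-1.1392)

-3.31 -1.14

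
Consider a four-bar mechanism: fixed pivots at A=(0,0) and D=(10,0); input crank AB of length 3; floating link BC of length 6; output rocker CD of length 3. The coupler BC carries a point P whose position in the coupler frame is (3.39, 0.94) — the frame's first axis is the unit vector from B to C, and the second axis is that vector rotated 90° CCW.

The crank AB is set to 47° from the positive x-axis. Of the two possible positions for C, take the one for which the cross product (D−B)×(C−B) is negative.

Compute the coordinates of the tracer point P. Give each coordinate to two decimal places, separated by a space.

A=(0,0), D=(10.00,0)
B = A + 3.00·(cos47°, sin47°) = (2.0460, 2.1941)
|BD| = 8.2511
circle(B,6.00) ∩ circle(D,3.00): a=5.7617, h=1.6742
  candidates: C₊=(8.0454,2.2759) cross=13.814; C₋=(7.1551,-0.9520) cross=-13.814
  mode - wants cross < 0 → take C=(7.1551,-0.9520) (cross=-13.814)
ex = (C−B)/|BC| = (0.8515,-0.5243); ey = (0.5243,0.8515)
P = B + 3.39·ex + 0.94·ey = (5.4255,1.2170)

5.43 1.22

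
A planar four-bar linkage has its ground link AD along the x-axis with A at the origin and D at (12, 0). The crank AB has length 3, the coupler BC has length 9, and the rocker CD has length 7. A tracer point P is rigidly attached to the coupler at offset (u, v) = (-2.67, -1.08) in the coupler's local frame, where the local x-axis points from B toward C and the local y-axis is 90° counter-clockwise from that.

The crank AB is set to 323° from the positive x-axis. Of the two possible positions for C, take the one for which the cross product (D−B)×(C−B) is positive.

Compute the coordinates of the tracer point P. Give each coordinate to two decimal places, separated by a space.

1.71 -4.60

A=(0,0), D=(12.00,0)
B = A + 3.00·(cos323°, sin323°) = (2.3959, -1.8054)
|BD| = 9.7723
circle(B,9.00) ∩ circle(D,7.00): a=6.5234, h=6.2004
  candidates: C₊=(7.6615,5.4934) cross=60.592; C₋=(9.9526,-6.6939) cross=-60.592
  mode + wants cross > 0 → take C=(7.6615,5.4934) (cross=60.592)
ex = (C−B)/|BC| = (0.5851,0.8110); ey = (-0.8110,0.5851)
P = B + -2.67·ex + -1.08·ey = (1.7096,-4.6026)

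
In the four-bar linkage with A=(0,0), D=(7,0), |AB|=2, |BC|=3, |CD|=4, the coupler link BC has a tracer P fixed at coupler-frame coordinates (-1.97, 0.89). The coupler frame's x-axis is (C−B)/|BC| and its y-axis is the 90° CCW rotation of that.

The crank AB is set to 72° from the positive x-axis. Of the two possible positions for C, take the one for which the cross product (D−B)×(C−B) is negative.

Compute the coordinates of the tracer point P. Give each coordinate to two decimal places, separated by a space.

A=(0,0), D=(7.00,0)
B = A + 2.00·(cos72°, sin72°) = (0.6180, 1.9021)
|BD| = 6.6594
circle(B,3.00) ∩ circle(D,4.00): a=2.8041, h=1.0663
  candidates: C₊=(3.6099,2.1230) cross=7.101; C₋=(3.0008,0.0793) cross=-7.101
  mode - wants cross < 0 → take C=(3.0008,0.0793) (cross=-7.101)
ex = (C−B)/|BC| = (0.7943,-0.6076); ey = (0.6076,0.7943)
P = B + -1.97·ex + 0.89·ey = (-0.4059,3.8059)

-0.41 3.81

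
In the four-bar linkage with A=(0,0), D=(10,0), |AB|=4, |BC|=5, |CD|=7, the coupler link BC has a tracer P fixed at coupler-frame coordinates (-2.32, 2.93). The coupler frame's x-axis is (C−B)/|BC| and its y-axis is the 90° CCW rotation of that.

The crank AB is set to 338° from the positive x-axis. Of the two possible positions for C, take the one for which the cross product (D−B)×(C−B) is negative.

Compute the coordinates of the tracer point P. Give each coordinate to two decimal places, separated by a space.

5.12 1.96

A=(0,0), D=(10.00,0)
B = A + 4.00·(cos338°, sin338°) = (3.7087, -1.4984)
|BD| = 6.4672
circle(B,5.00) ∩ circle(D,7.00): a=1.3781, h=4.8063
  candidates: C₊=(3.9358,3.4964) cross=31.084; C₋=(6.1630,-5.8547) cross=-31.084
  mode - wants cross < 0 → take C=(6.1630,-5.8547) (cross=-31.084)
ex = (C−B)/|BC| = (0.4908,-0.8712); ey = (0.8712,0.4908)
P = B + -2.32·ex + 2.93·ey = (5.1227,1.9610)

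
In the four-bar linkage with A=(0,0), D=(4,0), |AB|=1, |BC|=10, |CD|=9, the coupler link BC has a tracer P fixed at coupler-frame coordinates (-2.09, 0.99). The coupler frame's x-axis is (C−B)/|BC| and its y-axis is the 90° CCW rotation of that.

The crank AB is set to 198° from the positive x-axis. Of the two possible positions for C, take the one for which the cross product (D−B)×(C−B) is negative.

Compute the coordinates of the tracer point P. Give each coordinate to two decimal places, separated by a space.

-1.12 2.00

A=(0,0), D=(4.00,0)
B = A + 1.00·(cos198°, sin198°) = (-0.9511, -0.3090)
|BD| = 4.9607
circle(B,10.00) ∩ circle(D,9.00): a=4.3954, h=8.9822
  candidates: C₊=(2.8763,8.9296) cross=44.558; C₋=(3.9953,-9.0000) cross=-44.558
  mode - wants cross < 0 → take C=(3.9953,-9.0000) (cross=-44.558)
ex = (C−B)/|BC| = (0.4946,-0.8691); ey = (0.8691,0.4946)
P = B + -2.09·ex + 0.99·ey = (-1.1244,1.9971)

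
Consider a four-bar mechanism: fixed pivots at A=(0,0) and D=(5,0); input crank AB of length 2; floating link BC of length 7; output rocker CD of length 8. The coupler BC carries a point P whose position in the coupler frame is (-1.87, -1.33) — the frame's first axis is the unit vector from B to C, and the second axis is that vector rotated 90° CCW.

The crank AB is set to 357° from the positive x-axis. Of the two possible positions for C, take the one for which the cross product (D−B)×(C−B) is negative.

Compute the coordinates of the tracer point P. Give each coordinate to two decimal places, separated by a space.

A=(0,0), D=(5.00,0)
B = A + 2.00·(cos357°, sin357°) = (1.9973, -0.1047)
|BD| = 3.0046
circle(B,7.00) ∩ circle(D,8.00): a=-0.9939, h=6.9291
  candidates: C₊=(0.7626,6.7856) cross=20.819; C₋=(1.2453,-7.0642) cross=-20.819
  mode - wants cross < 0 → take C=(1.2453,-7.0642) (cross=-20.819)
ex = (C−B)/|BC| = (-0.1074,-0.9942); ey = (0.9942,-0.1074)
P = B + -1.87·ex + -1.33·ey = (0.8758,1.8974)

0.88 1.90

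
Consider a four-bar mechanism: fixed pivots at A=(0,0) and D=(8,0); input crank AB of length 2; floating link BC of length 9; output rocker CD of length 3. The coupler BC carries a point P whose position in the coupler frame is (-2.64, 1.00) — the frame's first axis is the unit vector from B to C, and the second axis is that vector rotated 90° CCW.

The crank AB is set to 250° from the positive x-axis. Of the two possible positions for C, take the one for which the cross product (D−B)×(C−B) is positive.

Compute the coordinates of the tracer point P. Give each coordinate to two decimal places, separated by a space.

-3.46 -2.41

A=(0,0), D=(8.00,0)
B = A + 2.00·(cos250°, sin250°) = (-0.6840, -1.8794)
|BD| = 8.8851
circle(B,9.00) ∩ circle(D,3.00): a=8.4943, h=2.9744
  candidates: C₊=(6.9889,2.8245) cross=26.428; C₋=(8.2472,-2.9898) cross=-26.428
  mode + wants cross > 0 → take C=(6.9889,2.8245) (cross=26.428)
ex = (C−B)/|BC| = (0.8525,0.5227); ey = (-0.5227,0.8525)
P = B + -2.64·ex + 1.00·ey = (-3.4574,-2.4066)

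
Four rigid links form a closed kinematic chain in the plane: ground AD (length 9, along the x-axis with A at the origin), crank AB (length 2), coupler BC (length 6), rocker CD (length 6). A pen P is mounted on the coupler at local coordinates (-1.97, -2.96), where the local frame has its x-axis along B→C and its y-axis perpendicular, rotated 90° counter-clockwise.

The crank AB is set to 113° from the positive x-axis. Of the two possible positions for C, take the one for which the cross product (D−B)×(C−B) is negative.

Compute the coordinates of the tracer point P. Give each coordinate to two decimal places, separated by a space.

-4.26 1.12

A=(0,0), D=(9.00,0)
B = A + 2.00·(cos113°, sin113°) = (-0.7815, 1.8410)
|BD| = 9.9532
circle(B,6.00) ∩ circle(D,6.00): a=4.9766, h=3.3516
  candidates: C₊=(4.7292,4.2143) cross=33.359; C₋=(3.4893,-2.3733) cross=-33.359
  mode - wants cross < 0 → take C=(3.4893,-2.3733) (cross=-33.359)
ex = (C−B)/|BC| = (0.7118,-0.7024); ey = (0.7024,0.7118)
P = B + -1.97·ex + -2.96·ey = (-4.2628,1.1178)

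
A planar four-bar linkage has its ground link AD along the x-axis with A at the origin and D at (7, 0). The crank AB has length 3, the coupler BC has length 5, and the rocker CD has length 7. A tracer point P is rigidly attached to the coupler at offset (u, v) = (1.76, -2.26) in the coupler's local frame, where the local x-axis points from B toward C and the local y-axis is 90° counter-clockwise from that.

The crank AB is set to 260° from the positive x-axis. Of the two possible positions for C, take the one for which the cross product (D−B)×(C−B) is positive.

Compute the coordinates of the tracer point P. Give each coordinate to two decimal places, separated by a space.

A=(0,0), D=(7.00,0)
B = A + 3.00·(cos260°, sin260°) = (-0.5209, -2.9544)
|BD| = 8.0804
circle(B,5.00) ∩ circle(D,7.00): a=2.5551, h=4.2978
  candidates: C₊=(0.2859,1.9801) cross=34.728; C₋=(3.4287,-6.0204) cross=-34.728
  mode + wants cross > 0 → take C=(0.2859,1.9801) (cross=34.728)
ex = (C−B)/|BC| = (0.1614,0.9869); ey = (-0.9869,0.1614)
P = B + 1.76·ex + -2.26·ey = (1.9934,-1.5822)

1.99 -1.58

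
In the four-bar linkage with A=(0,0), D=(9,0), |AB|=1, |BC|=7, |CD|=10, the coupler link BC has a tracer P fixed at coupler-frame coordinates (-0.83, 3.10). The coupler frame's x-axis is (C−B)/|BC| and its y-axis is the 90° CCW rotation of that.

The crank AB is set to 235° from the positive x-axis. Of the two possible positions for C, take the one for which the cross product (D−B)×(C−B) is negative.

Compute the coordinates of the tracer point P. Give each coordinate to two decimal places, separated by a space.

1.96 1.15

A=(0,0), D=(9.00,0)
B = A + 1.00·(cos235°, sin235°) = (-0.5736, -0.8192)
|BD| = 9.6086
circle(B,7.00) ∩ circle(D,10.00): a=2.1504, h=6.6615
  candidates: C₊=(1.0011,6.0014) cross=64.008; C₋=(2.1369,-7.2731) cross=-64.008
  mode - wants cross < 0 → take C=(2.1369,-7.2731) (cross=-64.008)
ex = (C−B)/|BC| = (0.3872,-0.9220); ey = (0.9220,0.3872)
P = B + -0.83·ex + 3.10·ey = (1.9632,1.1465)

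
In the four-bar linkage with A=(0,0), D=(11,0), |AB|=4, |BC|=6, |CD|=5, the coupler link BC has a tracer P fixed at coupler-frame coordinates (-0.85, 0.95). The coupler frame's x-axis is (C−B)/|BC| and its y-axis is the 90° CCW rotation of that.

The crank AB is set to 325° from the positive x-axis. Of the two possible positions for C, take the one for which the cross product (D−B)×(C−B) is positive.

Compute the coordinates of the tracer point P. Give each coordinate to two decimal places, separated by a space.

2.01 -2.44

A=(0,0), D=(11.00,0)
B = A + 4.00·(cos325°, sin325°) = (3.2766, -2.2943)
|BD| = 8.0570
circle(B,6.00) ∩ circle(D,5.00): a=4.7111, h=3.7156
  candidates: C₊=(6.7346,2.6090) cross=29.936; C₋=(8.8507,-4.5145) cross=-29.936
  mode + wants cross > 0 → take C=(6.7346,2.6090) (cross=29.936)
ex = (C−B)/|BC| = (0.5763,0.8172); ey = (-0.8172,0.5763)
P = B + -0.85·ex + 0.95·ey = (2.0104,-2.4414)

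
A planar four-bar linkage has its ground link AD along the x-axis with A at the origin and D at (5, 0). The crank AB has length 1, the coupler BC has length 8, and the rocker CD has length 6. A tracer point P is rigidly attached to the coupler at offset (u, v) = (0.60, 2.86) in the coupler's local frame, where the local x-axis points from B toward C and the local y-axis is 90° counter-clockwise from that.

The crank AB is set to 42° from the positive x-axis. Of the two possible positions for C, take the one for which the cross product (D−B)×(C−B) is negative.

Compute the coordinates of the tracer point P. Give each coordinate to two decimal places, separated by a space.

A=(0,0), D=(5.00,0)
B = A + 1.00·(cos42°, sin42°) = (0.7431, 0.6691)
|BD| = 4.3091
circle(B,8.00) ∩ circle(D,6.00): a=5.4035, h=5.8994
  candidates: C₊=(6.9971,5.6579) cross=25.421; C₋=(5.1650,-5.9977) cross=-25.421
  mode - wants cross < 0 → take C=(5.1650,-5.9977) (cross=-25.421)
ex = (C−B)/|BC| = (0.5527,-0.8334); ey = (0.8334,0.5527)
P = B + 0.60·ex + 2.86·ey = (3.4582,1.7499)

3.46 1.75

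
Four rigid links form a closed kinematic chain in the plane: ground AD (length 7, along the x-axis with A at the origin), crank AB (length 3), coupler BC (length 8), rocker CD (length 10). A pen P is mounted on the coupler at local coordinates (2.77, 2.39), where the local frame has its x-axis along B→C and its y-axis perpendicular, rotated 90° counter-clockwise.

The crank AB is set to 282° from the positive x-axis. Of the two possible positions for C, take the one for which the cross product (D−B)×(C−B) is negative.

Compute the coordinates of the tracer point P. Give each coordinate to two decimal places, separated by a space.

4.11 -4.05

A=(0,0), D=(7.00,0)
B = A + 3.00·(cos282°, sin282°) = (0.6237, -2.9344)
|BD| = 7.0191
circle(B,8.00) ∩ circle(D,10.00): a=0.9451, h=7.9440
  candidates: C₊=(-1.8388,4.6771) cross=55.760; C₋=(4.8034,-9.7558) cross=-55.760
  mode - wants cross < 0 → take C=(4.8034,-9.7558) (cross=-55.760)
ex = (C−B)/|BC| = (0.5225,-0.8527); ey = (0.8527,0.5225)
P = B + 2.77·ex + 2.39·ey = (4.1088,-4.0477)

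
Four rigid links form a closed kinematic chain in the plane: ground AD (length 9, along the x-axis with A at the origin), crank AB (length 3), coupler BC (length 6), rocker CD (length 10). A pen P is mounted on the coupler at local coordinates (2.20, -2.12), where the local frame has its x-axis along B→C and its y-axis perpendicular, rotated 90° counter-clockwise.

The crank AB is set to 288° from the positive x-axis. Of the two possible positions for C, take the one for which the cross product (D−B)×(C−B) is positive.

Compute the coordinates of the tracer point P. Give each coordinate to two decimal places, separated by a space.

2.44 -0.20

A=(0,0), D=(9.00,0)
B = A + 3.00·(cos288°, sin288°) = (0.9271, -2.8532)
|BD| = 8.5623
circle(B,6.00) ∩ circle(D,10.00): a=0.5438, h=5.9753
  candidates: C₊=(-0.5513,2.9619) cross=51.162; C₋=(3.4309,-8.3057) cross=-51.162
  mode + wants cross > 0 → take C=(-0.5513,2.9619) (cross=51.162)
ex = (C−B)/|BC| = (-0.2464,0.9692); ey = (-0.9692,-0.2464)
P = B + 2.20·ex + -2.12·ey = (2.4396,-0.1986)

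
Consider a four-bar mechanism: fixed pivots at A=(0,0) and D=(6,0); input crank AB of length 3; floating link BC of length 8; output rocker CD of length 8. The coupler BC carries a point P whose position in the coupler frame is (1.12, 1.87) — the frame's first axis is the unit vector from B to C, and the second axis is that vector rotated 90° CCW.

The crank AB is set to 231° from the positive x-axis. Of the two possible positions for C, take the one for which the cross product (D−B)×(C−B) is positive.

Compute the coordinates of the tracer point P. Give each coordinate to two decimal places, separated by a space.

A=(0,0), D=(6.00,0)
B = A + 3.00·(cos231°, sin231°) = (-1.8880, -2.3314)
|BD| = 8.2253
circle(B,8.00) ∩ circle(D,8.00): a=4.1126, h=6.8619
  candidates: C₊=(0.1110,5.4148) cross=56.441; C₋=(4.0010,-7.7462) cross=-56.441
  mode + wants cross > 0 → take C=(0.1110,5.4148) (cross=56.441)
ex = (C−B)/|BC| = (0.2499,0.9683); ey = (-0.9683,0.2499)
P = B + 1.12·ex + 1.87·ey = (-3.4188,-0.7797)

-3.42 -0.78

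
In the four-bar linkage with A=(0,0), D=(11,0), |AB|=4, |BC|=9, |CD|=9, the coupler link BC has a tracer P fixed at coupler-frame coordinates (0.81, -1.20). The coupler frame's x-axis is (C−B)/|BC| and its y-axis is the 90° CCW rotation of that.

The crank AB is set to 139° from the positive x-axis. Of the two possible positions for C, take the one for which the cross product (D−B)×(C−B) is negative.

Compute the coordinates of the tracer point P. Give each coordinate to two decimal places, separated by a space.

-3.37 1.22

A=(0,0), D=(11.00,0)
B = A + 4.00·(cos139°, sin139°) = (-3.0188, 2.6242)
|BD| = 14.2623
circle(B,9.00) ∩ circle(D,9.00): a=7.1312, h=5.4906
  candidates: C₊=(5.0008,6.7089) cross=78.308; C₋=(2.9803,-4.0847) cross=-78.308
  mode - wants cross < 0 → take C=(2.9803,-4.0847) (cross=-78.308)
ex = (C−B)/|BC| = (0.6666,-0.7454); ey = (0.7454,0.6666)
P = B + 0.81·ex + -1.20·ey = (-3.3734,1.2205)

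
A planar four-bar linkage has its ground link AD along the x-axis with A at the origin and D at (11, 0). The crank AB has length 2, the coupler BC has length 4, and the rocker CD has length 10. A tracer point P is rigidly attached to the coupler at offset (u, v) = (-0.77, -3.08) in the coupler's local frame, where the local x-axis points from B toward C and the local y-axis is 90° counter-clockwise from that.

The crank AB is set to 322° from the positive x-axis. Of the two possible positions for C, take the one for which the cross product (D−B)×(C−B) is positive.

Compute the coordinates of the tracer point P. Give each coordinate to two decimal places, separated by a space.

A=(0,0), D=(11.00,0)
B = A + 2.00·(cos322°, sin322°) = (1.5760, -1.2313)
|BD| = 9.5041
circle(B,4.00) ∩ circle(D,10.00): a=0.3329, h=3.9861
  candidates: C₊=(1.3897,2.7643) cross=37.884; C₋=(2.4225,-5.1407) cross=-37.884
  mode + wants cross > 0 → take C=(1.3897,2.7643) (cross=37.884)
ex = (C−B)/|BC| = (-0.0466,0.9989); ey = (-0.9989,-0.0466)
P = B + -0.77·ex + -3.08·ey = (4.6886,-1.8570)

4.69 -1.86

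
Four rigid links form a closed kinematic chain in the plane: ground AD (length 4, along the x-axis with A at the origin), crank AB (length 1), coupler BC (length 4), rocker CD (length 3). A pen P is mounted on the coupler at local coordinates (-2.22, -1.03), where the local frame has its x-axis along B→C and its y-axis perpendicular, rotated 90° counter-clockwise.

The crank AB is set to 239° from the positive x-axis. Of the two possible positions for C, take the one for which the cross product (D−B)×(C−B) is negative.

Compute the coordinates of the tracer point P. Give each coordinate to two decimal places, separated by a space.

-2.95 -0.67

A=(0,0), D=(4.00,0)
B = A + 1.00·(cos239°, sin239°) = (-0.5150, -0.8572)
|BD| = 4.5957
circle(B,4.00) ∩ circle(D,3.00): a=3.0594, h=2.5768
  candidates: C₊=(2.0101,2.2450) cross=11.842; C₋=(2.9713,-2.8181) cross=-11.842
  mode - wants cross < 0 → take C=(2.9713,-2.8181) (cross=-11.842)
ex = (C−B)/|BC| = (0.8716,-0.4902); ey = (0.4902,0.8716)
P = B + -2.22·ex + -1.03·ey = (-2.9549,-0.6666)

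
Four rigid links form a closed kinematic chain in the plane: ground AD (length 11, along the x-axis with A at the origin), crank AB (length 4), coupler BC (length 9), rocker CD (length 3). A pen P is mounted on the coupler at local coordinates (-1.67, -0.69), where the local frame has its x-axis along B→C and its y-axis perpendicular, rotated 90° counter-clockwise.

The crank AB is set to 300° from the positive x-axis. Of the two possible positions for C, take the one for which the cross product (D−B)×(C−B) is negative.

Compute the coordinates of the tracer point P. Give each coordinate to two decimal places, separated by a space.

0.37 -4.24

A=(0,0), D=(11.00,0)
B = A + 4.00·(cos300°, sin300°) = (2.0000, -3.4641)
|BD| = 9.6437
circle(B,9.00) ∩ circle(D,3.00): a=8.5549, h=2.7954
  candidates: C₊=(8.9797,2.2178) cross=26.958; C₋=(10.9880,-3.0000) cross=-26.958
  mode - wants cross < 0 → take C=(10.9880,-3.0000) (cross=-26.958)
ex = (C−B)/|BC| = (0.9987,0.0516); ey = (-0.0516,0.9987)
P = B + -1.67·ex + -0.69·ey = (0.3678,-4.2393)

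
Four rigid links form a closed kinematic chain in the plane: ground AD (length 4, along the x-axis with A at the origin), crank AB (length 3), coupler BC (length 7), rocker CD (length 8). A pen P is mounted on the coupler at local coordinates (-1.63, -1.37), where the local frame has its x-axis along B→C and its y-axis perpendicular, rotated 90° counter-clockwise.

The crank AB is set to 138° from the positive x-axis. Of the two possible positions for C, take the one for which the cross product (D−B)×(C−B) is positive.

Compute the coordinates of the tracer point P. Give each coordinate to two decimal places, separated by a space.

-2.06 -0.12

A=(0,0), D=(4.00,0)
B = A + 3.00·(cos138°, sin138°) = (-2.2294, 2.0074)
|BD| = 6.5449
circle(B,7.00) ∩ circle(D,8.00): a=2.1265, h=6.6692
  candidates: C₊=(1.8401,7.7029) cross=43.649; C₋=(-2.2509,-4.9926) cross=-43.649
  mode + wants cross > 0 → take C=(1.8401,7.7029) (cross=43.649)
ex = (C−B)/|BC| = (0.5814,0.8136); ey = (-0.8136,0.5814)
P = B + -1.63·ex + -1.37·ey = (-2.0624,-0.1153)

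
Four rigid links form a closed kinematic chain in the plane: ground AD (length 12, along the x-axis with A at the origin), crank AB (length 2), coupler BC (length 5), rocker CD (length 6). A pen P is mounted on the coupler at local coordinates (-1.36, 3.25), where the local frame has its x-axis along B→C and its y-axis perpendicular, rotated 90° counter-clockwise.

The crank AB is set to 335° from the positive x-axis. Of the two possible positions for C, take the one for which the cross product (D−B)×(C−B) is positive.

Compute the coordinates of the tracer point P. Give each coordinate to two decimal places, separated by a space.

-0.94 1.36

A=(0,0), D=(12.00,0)
B = A + 2.00·(cos335°, sin335°) = (1.8126, -0.8452)
|BD| = 10.2224
circle(B,5.00) ∩ circle(D,6.00): a=4.5732, h=2.0214
  candidates: C₊=(6.2030,1.5474) cross=20.664; C₋=(6.5373,-2.4816) cross=-20.664
  mode + wants cross > 0 → take C=(6.2030,1.5474) (cross=20.664)
ex = (C−B)/|BC| = (0.8781,0.4785); ey = (-0.4785,0.8781)
P = B + -1.36·ex + 3.25·ey = (-0.9368,1.3577)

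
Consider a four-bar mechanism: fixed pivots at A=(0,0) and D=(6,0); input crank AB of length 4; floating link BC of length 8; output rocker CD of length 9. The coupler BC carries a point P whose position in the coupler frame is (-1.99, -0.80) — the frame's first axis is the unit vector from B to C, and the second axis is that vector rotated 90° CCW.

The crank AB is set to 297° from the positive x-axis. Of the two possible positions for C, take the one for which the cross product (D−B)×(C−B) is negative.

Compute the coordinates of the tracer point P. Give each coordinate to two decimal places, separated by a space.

-0.21 -2.86

A=(0,0), D=(6.00,0)
B = A + 4.00·(cos297°, sin297°) = (1.8160, -3.5640)
|BD| = 5.4962
circle(B,8.00) ∩ circle(D,9.00): a=1.2016, h=7.9092
  candidates: C₊=(-2.3981,3.2361) cross=43.471; C₋=(7.8594,-8.8058) cross=-43.471
  mode - wants cross < 0 → take C=(7.8594,-8.8058) (cross=-43.471)
ex = (C−B)/|BC| = (0.7554,-0.6552); ey = (0.6552,0.7554)
P = B + -1.99·ex + -0.80·ey = (-0.2115,-2.8645)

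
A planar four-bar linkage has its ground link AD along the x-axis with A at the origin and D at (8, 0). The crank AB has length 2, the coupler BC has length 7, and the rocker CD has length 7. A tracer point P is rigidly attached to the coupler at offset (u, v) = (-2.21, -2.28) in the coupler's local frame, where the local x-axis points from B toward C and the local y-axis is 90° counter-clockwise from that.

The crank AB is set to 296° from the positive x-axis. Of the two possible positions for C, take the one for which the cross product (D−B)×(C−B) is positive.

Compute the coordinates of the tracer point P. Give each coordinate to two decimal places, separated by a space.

2.39 -4.59

A=(0,0), D=(8.00,0)
B = A + 2.00·(cos296°, sin296°) = (0.8767, -1.7976)
|BD| = 7.3466
circle(B,7.00) ∩ circle(D,7.00): a=3.6733, h=5.9588
  candidates: C₊=(2.9804,4.8788) cross=43.777; C₋=(5.8964,-6.6764) cross=-43.777
  mode + wants cross > 0 → take C=(2.9804,4.8788) (cross=43.777)
ex = (C−B)/|BC| = (0.3005,0.9538); ey = (-0.9538,0.3005)
P = B + -2.21·ex + -2.28·ey = (2.3872,-4.5906)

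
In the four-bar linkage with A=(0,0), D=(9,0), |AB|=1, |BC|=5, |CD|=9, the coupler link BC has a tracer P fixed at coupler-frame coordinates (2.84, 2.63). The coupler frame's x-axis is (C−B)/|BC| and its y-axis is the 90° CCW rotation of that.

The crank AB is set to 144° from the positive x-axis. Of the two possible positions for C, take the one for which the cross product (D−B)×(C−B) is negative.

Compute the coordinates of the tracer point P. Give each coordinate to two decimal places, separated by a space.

A=(0,0), D=(9.00,0)
B = A + 1.00·(cos144°, sin144°) = (-0.8090, 0.5878)
|BD| = 9.8266
circle(B,5.00) ∩ circle(D,9.00): a=2.0639, h=4.5542
  candidates: C₊=(1.5236,5.0103) cross=44.752; C₋=(0.9788,-4.0817) cross=-44.752
  mode - wants cross < 0 → take C=(0.9788,-4.0817) (cross=-44.752)
ex = (C−B)/|BC| = (0.3576,-0.9339); ey = (0.9339,0.3576)
P = B + 2.84·ex + 2.63·ey = (2.6626,-1.1241)

2.66 -1.12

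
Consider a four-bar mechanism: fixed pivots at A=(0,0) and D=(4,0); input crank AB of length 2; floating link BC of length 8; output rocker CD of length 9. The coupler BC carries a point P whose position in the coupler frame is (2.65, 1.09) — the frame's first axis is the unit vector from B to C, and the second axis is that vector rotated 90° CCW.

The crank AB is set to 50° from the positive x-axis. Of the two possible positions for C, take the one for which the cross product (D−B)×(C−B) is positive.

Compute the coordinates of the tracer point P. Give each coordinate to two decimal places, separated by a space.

1.22 4.40

A=(0,0), D=(4.00,0)
B = A + 2.00·(cos50°, sin50°) = (1.2856, 1.5321)
|BD| = 3.1170
circle(B,8.00) ∩ circle(D,9.00): a=-1.1685, h=7.9142
  candidates: C₊=(4.1580,8.9986) cross=24.668; C₋=(-3.6222,-4.7857) cross=-24.668
  mode + wants cross > 0 → take C=(4.1580,8.9986) (cross=24.668)
ex = (C−B)/|BC| = (0.3591,0.9333); ey = (-0.9333,0.3591)
P = B + 2.65·ex + 1.09·ey = (1.2198,4.3967)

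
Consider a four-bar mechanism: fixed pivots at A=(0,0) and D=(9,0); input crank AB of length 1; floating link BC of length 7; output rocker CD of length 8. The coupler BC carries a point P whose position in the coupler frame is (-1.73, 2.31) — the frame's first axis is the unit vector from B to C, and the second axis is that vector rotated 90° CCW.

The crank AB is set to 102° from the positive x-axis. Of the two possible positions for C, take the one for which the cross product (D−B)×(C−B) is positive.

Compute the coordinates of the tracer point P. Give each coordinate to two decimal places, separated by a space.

A=(0,0), D=(9.00,0)
B = A + 1.00·(cos102°, sin102°) = (-0.2079, 0.9781)
|BD| = 9.2597
circle(B,7.00) ∩ circle(D,8.00): a=3.8199, h=5.8659
  candidates: C₊=(4.2103,6.4077) cross=54.316; C₋=(2.9710,-5.2584) cross=-54.316
  mode + wants cross > 0 → take C=(4.2103,6.4077) (cross=54.316)
ex = (C−B)/|BC| = (0.6312,0.7756); ey = (-0.7756,0.6312)
P = B + -1.73·ex + 2.31·ey = (-3.0916,1.0943)

-3.09 1.09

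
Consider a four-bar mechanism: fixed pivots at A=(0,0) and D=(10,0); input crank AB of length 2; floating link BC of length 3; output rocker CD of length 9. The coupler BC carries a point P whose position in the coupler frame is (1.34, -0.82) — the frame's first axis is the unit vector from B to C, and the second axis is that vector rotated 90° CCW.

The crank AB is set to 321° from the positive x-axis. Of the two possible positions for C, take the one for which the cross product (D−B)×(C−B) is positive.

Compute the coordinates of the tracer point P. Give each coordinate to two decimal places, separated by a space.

2.19 0.18

A=(0,0), D=(10.00,0)
B = A + 2.00·(cos321°, sin321°) = (1.5543, -1.2586)
|BD| = 8.5390
circle(B,3.00) ∩ circle(D,9.00): a=0.0535, h=2.9995
  candidates: C₊=(1.1651,1.7160) cross=25.613; C₋=(2.0494,-4.2175) cross=-25.613
  mode + wants cross > 0 → take C=(1.1651,1.7160) (cross=25.613)
ex = (C−B)/|BC| = (-0.1297,0.9915); ey = (-0.9915,-0.1297)
P = B + 1.34·ex + -0.82·ey = (2.1935,0.1764)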